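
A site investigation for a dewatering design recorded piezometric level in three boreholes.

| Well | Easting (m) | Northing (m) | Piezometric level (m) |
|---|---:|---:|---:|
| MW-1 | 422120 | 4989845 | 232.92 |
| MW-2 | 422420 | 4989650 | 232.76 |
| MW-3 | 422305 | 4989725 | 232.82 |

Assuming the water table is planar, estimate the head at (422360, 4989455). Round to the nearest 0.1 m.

234.0 m

With h = a·x + b·y + c and MW-1 as origin, the differences give:
  300·a + (-195)·b = -0.16
  185·a + (-120)·b = -0.10
Eliminate b (×(-120) and ×(-195), subtract): 75·a = -0.300 → a = ∂h/∂x = -0.004000
Back-substitute: b = ∂h/∂y = -0.005333.
h(422360, 4989455) = 232.92 + (-0.004000)·(240) + (-0.005333)·(-390) = 232.92 -0.960 +2.080 = 234.040 m.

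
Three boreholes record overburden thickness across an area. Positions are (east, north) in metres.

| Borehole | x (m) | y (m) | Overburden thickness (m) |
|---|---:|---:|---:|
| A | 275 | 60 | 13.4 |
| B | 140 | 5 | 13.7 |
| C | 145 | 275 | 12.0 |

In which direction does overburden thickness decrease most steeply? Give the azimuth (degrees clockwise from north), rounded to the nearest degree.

357°

With d = a·x + b·y + c and A as origin, the differences give:
  (-135)·a + (-55)·b = +0.3
  (-130)·a + 215·b = -1.4
Eliminate b (×215 and ×(-55), subtract): -36175·a = -12.50 → a = ∂d/∂x = +0.0003455
Back-substitute: b = ∂d/∂y = -0.006303.
Steepest decrease is along −∇f: components (-0.0003455 E, +0.006303 N).
Azimuth = atan2(-0.0003455, +0.006303) = 356.9° ≈ 357°.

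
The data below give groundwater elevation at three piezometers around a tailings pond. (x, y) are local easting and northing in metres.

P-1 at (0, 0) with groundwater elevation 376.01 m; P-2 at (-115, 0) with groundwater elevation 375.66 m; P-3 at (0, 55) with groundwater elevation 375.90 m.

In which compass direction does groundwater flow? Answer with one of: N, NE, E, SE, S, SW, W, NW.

NW

∂h/∂x = (375.66 − 376.01) / (-115 − 0) = +0.003043
∂h/∂y = (375.90 − 376.01) / (55 − 0) = -0.002000
Flow = −∇h = (-0.003043 east, +0.002000 north), which points northwest.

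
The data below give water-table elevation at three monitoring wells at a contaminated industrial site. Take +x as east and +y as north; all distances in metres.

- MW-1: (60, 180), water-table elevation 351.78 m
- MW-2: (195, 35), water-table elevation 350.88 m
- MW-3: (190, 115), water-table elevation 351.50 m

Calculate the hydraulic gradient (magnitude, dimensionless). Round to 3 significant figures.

0.00806

Differences from MW-1: to MW-2 (Δx, Δy, Δh) = (135, -145, -0.90); to MW-3 = (130, -65, -0.28).
Solve a·Δx + b·Δy = Δh: det = 135·(-65) − 130·(-145) = 10075.
∂h/∂x = [(-0.90)·(-65) − (-0.28)·(-145)] / 10075 = +0.001777
∂h/∂y = [135·(-0.28) − 130·(-0.90)] / 10075 = +0.007861
|∇h| = √(0.001777² + 0.007861²) = 0.008059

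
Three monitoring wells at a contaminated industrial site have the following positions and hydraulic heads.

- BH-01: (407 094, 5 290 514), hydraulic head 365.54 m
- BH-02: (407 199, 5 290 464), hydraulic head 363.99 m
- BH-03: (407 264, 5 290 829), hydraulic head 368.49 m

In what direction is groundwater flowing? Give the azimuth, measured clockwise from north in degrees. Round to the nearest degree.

149°

Three-point gradient (reference BH-01): Δ to BH-02 = (105, -50, -1.55), Δ to BH-03 = (170, 315, +2.95).
∂h/∂x = -0.008196, ∂h/∂y = +0.01379 (det = 41575).
Flow direction (−∇h) has components (+0.008196 E, -0.01379 N).
Azimuth = atan2(E, N) = atan2(+0.008196, -0.01379) = 149.3° ≈ 149°.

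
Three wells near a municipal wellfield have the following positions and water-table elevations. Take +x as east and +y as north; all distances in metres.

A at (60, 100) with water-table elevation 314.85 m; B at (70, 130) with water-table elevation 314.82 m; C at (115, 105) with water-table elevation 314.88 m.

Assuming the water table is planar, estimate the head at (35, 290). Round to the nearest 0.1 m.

314.6 m

With h = a·x + b·y + c and A as origin, the differences give:
  10·a + 30·b = -0.03
  55·a + 5·b = +0.03
Eliminate b (×5 and ×30, subtract): -1600·a = -1.050 → a = ∂h/∂x = +0.0006562
Back-substitute: b = ∂h/∂y = -0.001219.
h(35, 290) = 314.85 + (+0.0006562)·(-25) + (-0.001219)·(190) = 314.85 -0.016 -0.232 = 314.602 m.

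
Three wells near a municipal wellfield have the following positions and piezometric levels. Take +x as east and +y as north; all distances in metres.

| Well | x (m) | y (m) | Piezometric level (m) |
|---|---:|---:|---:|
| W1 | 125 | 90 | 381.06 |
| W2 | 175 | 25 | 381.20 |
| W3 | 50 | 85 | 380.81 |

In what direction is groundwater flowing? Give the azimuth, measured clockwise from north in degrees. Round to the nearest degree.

With h = a·x + b·y + c and W1 as origin, the differences give:
  50·a + (-65)·b = +0.14
  (-75)·a + (-5)·b = -0.25
Eliminate b (×(-5) and ×(-65), subtract): -5125·a = -16.950 → a = ∂h/∂x = +0.003307
Back-substitute: b = ∂h/∂y = +0.0003902.
Flow direction (−∇h) has components (-0.003307 E, -0.0003902 N).
Azimuth = atan2(E, N) = atan2(-0.003307, -0.0003902) = 263.3° ≈ 263°.

263°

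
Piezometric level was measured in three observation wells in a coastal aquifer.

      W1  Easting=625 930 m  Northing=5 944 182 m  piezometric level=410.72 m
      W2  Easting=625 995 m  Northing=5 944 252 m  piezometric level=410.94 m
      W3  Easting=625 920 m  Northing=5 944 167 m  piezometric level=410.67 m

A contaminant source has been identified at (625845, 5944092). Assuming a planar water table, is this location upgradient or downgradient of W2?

downgradient

Taking W1 as reference: W2−W1 = (65, 70, +0.22); W3−W1 = (-10, -15, -0.05).
Determinant of the coordinate differences = 65·(-15) − (-10)·70 = -275.
∂h/∂x = [(+0.22)·(-15) − (-0.05)·70] / -275 = -0.0007273
∂h/∂y = [65·(-0.05) − (-10)·(+0.22)] / -275 = +0.003818
Head at (625845, 5944092) = 410.72 + (-0.0007273)·(-85) + (+0.003818)·(-90) = 410.44 m.
That is lower than the 410.94 m at W2, so the point is downgradient.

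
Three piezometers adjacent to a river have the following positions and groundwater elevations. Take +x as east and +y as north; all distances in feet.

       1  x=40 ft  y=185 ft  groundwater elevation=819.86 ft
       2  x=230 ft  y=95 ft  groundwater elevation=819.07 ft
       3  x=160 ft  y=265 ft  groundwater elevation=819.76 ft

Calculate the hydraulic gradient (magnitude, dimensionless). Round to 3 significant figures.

0.00403

With h = a·x + b·y + c and 1 as origin, the differences give:
  190·a + (-90)·b = -0.79
  120·a + 80·b = -0.10
Eliminate b (×80 and ×(-90), subtract): 26000·a = -72.200 → a = ∂h/∂x = -0.002777
Back-substitute: b = ∂h/∂y = +0.002915.
|∇h| = √(-0.002777² + 0.002915²) = 0.004026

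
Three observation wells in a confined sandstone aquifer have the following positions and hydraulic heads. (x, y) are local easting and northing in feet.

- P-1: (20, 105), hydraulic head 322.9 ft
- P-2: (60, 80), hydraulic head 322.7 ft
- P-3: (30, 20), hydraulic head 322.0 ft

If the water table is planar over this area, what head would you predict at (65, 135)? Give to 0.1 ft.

Three-point gradient (reference P-1): Δ to P-2 = (40, -25, -0.2), Δ to P-3 = (10, -85, -0.9).
∂h/∂x = +0.001746, ∂h/∂y = +0.01079 (det = -3150).
h(65, 135) = 322.9 + (+0.001746)·(45) + (+0.01079)·(30) = 322.9 +0.079 +0.324 = 323.302 ft.

323.3 ft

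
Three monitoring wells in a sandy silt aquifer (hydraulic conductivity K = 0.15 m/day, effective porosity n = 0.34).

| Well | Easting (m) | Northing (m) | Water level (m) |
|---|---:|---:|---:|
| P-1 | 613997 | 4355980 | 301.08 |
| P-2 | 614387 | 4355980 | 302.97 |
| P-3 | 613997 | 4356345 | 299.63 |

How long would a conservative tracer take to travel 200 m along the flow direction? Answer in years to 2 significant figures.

200 years

∂h/∂x = (302.97 − 301.08) / (614387 − 613997) = +0.004846
∂h/∂y = (299.63 − 301.08) / (4356345 − 4355980) = -0.003973
|∇h| = √(0.004846² + -0.003973²) = 0.006266
Seepage velocity v = K·i/n = 0.15 × 0.006266 / 0.34 = 0.002764 m/day.
t = 200 / 0.002764 = 7.236e+04 days = 198 years.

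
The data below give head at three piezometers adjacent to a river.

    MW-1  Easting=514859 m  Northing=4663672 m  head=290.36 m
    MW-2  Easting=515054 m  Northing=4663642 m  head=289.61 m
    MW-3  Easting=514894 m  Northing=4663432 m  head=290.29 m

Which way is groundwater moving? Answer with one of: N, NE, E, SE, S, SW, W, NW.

Taking MW-1 as reference: MW-2−MW-1 = (195, -30, -0.75); MW-3−MW-1 = (35, -240, -0.07).
Solve a·Δx + b·Δy = Δh: det = 195·(-240) − 35·(-30) = -45750.
∂h/∂x = [(-0.75)·(-240) − (-0.07)·(-30)] / -45750 = -0.003889
∂h/∂y = [195·(-0.07) − 35·(-0.75)] / -45750 = -0.0002754
Flow = −∇h = (+0.003889 east, +0.0002754 north), which points east.

E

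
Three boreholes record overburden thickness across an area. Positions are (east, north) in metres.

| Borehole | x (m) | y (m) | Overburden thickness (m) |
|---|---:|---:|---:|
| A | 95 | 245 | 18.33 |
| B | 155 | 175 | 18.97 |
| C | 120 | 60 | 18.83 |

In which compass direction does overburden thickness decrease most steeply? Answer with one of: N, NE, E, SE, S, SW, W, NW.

W

Taking A as reference: B−A = (60, -70, +0.64); C−A = (25, -185, +0.50).
Solve a·Δx + b·Δy = Δd: det = 60·(-185) − 25·(-70) = -9350.
∂d/∂x = [(+0.64)·(-185) − (+0.50)·(-70)] / -9350 = +0.008920
∂d/∂y = [60·(+0.50) − 25·(+0.64)] / -9350 = -0.001497
Steepest decrease is along −∇f = (-0.008920 E, +0.001497 N) → west.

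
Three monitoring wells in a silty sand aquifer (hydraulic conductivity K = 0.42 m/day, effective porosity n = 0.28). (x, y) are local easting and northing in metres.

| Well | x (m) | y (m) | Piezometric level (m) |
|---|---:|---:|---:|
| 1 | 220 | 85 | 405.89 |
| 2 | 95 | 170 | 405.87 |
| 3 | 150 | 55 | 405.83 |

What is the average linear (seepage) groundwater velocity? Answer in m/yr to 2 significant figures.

Taking 1 as reference: 2−1 = (-125, 85, -0.02); 3−1 = (-70, -30, -0.06).
Determinant of the coordinate differences = (-125)·(-30) − (-70)·85 = 9700.
∂h/∂x = [(-0.02)·(-30) − (-0.06)·85] / 9700 = +0.0005876
∂h/∂y = [(-125)·(-0.06) − (-70)·(-0.02)] / 9700 = +0.0006289
|∇h| = √(0.0005876² + 0.0006289²) = 0.0008607
Seepage velocity v = K·i/n = 0.42 × 0.0008607 / 0.28 = 0.001291 m/day = 0.4715 m/yr.

0.47 m/yr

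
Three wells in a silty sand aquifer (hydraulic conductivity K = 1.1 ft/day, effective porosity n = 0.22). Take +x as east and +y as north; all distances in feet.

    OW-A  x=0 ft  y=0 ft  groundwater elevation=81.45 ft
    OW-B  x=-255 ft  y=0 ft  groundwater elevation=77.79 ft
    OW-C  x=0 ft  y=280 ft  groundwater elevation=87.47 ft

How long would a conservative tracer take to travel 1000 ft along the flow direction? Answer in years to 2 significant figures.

∂h/∂x = (77.79 − 81.45) / (-255 − 0) = +0.01435
∂h/∂y = (87.47 − 81.45) / (280 − 0) = +0.02150
|∇h| = √(0.01435² + 0.02150²) = 0.02585
Seepage velocity v = K·i/n = 1.1 × 0.02585 / 0.22 = 0.1293 ft/day.
t = 1000 / 0.1293 = 7734 days = 21.2 years.

21 years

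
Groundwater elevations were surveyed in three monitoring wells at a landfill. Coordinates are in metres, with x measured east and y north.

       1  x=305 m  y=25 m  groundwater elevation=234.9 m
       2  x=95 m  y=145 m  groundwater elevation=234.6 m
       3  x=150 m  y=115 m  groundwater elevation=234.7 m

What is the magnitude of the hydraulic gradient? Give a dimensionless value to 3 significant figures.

0.0180

Three-point gradient (reference 1): Δ to 2 = (-210, 120, -0.3), Δ to 3 = (-155, 90, -0.2).
∂h/∂x = +0.010000, ∂h/∂y = +0.01500 (det = -300).
|∇h| = √(0.010000² + 0.01500²) = 0.01803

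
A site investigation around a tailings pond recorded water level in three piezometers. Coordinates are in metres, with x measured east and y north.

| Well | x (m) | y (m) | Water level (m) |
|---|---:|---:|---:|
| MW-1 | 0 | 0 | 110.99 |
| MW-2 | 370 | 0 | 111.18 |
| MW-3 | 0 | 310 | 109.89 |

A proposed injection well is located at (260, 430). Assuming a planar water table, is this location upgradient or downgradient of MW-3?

∂h/∂x = (111.18 − 110.99) / (370 − 0) = +0.0005135
∂h/∂y = (109.89 − 110.99) / (310 − 0) = -0.003548
Head at (260, 430) = 110.99 + (+0.0005135)·(260) + (-0.003548)·(430) = 109.60 m.
That is lower than the 109.89 m at MW-3, so the point is downgradient.

downgradient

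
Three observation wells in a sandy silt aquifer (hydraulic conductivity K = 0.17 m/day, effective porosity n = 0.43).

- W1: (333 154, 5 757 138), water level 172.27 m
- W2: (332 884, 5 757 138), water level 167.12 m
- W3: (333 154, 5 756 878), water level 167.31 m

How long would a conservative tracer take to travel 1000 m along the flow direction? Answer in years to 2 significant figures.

260 years

∂h/∂x = (167.12 − 172.27) / (332884 − 333154) = +0.01907
∂h/∂y = (167.31 − 172.27) / (5756878 − 5757138) = +0.01908
|∇h| = √(0.01907² + 0.01908²) = 0.02698
Seepage velocity v = K·i/n = 0.17 × 0.02698 / 0.43 = 0.01067 m/day.
t = 1000 / 0.01067 = 9.372e+04 days = 257 years.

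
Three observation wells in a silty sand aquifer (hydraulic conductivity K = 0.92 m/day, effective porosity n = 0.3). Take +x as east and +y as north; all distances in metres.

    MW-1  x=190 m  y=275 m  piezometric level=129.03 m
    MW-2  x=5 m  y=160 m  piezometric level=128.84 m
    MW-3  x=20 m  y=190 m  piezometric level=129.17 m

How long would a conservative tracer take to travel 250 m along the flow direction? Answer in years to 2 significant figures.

Taking MW-1 as reference: MW-2−MW-1 = (-185, -115, -0.19); MW-3−MW-1 = (-170, -85, +0.14).
Determinant of the coordinate differences = (-185)·(-85) − (-170)·(-115) = -3825.
∂h/∂x = [(-0.19)·(-85) − (+0.14)·(-115)] / -3825 = -0.008431
∂h/∂y = [(-185)·(+0.14) − (-170)·(-0.19)] / -3825 = +0.01522
|∇h| = √(-0.008431² + 0.01522²) = 0.0174
Seepage velocity v = K·i/n = 0.92 × 0.0174 / 0.3 = 0.05336 m/day.
t = 250 / 0.05336 = 4685 days = 12.8 years.

13 years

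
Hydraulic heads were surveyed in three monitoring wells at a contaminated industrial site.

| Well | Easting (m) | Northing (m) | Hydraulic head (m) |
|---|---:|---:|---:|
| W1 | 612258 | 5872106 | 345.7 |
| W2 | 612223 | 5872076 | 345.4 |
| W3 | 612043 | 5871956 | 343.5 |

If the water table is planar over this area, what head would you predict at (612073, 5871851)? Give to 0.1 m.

With h = a·x + b·y + c and W1 as origin, the differences give:
  (-35)·a + (-30)·b = -0.3
  (-215)·a + (-150)·b = -2.2
Eliminate b (×(-150) and ×(-30), subtract): -1200·a = -21.00 → a = ∂h/∂x = +0.01750
Back-substitute: b = ∂h/∂y = -0.01042.
h(612073, 5871851) = 345.7 + (+0.01750)·(-185) + (-0.01042)·(-255) = 345.7 -3.237 +2.656 = 345.119 m.

345.1 m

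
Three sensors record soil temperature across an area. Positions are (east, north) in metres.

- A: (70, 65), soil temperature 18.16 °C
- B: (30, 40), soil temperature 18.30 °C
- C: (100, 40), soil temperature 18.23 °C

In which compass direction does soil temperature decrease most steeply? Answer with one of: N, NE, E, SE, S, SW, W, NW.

Differences from A: to B (Δx, Δy, Δh) = (-40, -25, +0.14); to C = (30, -25, +0.07).
Solve a·Δx + b·Δy = ΔT: det = (-40)·(-25) − 30·(-25) = 1750.
∂T/∂x = [(+0.14)·(-25) − (+0.07)·(-25)] / 1750 = -0.001000
∂T/∂y = [(-40)·(+0.07) − 30·(+0.14)] / 1750 = -0.004000
Steepest decrease is along −∇f = (+0.001000 E, +0.004000 N) → north.

N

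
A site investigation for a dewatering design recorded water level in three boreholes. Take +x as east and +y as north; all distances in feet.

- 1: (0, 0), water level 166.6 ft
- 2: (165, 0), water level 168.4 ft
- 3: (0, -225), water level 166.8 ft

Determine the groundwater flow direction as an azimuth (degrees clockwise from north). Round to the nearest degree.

∂h/∂x = (168.4 − 166.6) / (165 − 0) = +0.01091
∂h/∂y = (166.8 − 166.6) / (-225 − 0) = -0.0008889
Flow direction (−∇h) has components (-0.01091 E, +0.0008889 N).
Azimuth = atan2(E, N) = atan2(-0.01091, +0.0008889) = 274.7° ≈ 275°.

275°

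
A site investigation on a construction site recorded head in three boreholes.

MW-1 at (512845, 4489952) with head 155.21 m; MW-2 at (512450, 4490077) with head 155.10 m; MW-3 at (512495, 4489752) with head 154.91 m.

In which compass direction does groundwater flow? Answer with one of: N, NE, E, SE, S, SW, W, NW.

SW

With h = a·x + b·y + c and MW-1 as origin, the differences give:
  (-395)·a + 125·b = -0.11
  (-350)·a + (-200)·b = -0.30
Eliminate b (×(-200) and ×125, subtract): 122750·a = 59.500 → a = ∂h/∂x = +0.0004847
Back-substitute: b = ∂h/∂y = +0.0006517.
Flow = −∇h = (-0.0004847 east, -0.0006517 north), which points southwest.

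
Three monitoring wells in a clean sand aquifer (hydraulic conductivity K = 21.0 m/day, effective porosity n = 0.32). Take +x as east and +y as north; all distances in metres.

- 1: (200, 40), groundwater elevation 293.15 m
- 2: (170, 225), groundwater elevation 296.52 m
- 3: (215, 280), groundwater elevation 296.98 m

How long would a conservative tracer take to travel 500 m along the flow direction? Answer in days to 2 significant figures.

Taking 1 as reference: 2−1 = (-30, 185, +3.37); 3−1 = (15, 240, +3.83).
Determinant of the coordinate differences = (-30)·240 − 15·185 = -9975.
∂h/∂x = [(+3.37)·240 − (+3.83)·185] / -9975 = -0.01005
∂h/∂y = [(-30)·(+3.83) − 15·(+3.37)] / -9975 = +0.01659
|∇h| = √(-0.01005² + 0.01659²) = 0.0194
Seepage velocity v = K·i/n = 21.0 × 0.0194 / 0.32 = 1.273 m/day.
t = 500 / 1.273 = 392.8 days.

390 days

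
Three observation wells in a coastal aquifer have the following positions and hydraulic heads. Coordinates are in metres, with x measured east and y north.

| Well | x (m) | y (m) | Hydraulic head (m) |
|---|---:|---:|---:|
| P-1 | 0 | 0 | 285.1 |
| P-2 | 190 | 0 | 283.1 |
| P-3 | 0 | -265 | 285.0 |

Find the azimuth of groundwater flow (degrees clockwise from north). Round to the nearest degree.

092°

∂h/∂x = (283.1 − 285.1) / (190 − 0) = -0.01053
∂h/∂y = (285.0 − 285.1) / (-265 − 0) = +0.0003774
Flow direction (−∇h) has components (+0.01053 E, -0.0003774 N).
Azimuth = atan2(E, N) = atan2(+0.01053, -0.0003774) = 92.1° ≈ 092°.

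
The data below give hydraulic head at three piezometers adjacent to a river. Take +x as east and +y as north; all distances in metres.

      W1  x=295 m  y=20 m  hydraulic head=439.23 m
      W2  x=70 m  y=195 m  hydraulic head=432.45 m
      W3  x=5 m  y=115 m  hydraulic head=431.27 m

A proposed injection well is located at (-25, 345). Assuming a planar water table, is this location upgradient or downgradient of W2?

Three-point gradient (reference W1): Δ to W2 = (-225, 175, -6.78), Δ to W3 = (-290, 95, -7.96).
∂h/∂x = +0.02549, ∂h/∂y = -0.005964 (det = 29375).
Head at (-25, 345) = 439.23 + (+0.02549)·(-320) + (-0.005964)·(325) = 429.13 m.
That is lower than the 432.45 m at W2, so the point is downgradient.

downgradient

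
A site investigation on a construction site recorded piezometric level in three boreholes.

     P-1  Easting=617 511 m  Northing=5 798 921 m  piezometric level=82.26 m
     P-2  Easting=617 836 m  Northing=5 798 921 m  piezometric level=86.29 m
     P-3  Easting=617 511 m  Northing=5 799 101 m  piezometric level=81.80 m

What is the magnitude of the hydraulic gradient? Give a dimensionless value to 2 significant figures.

∂h/∂x = (86.29 − 82.26) / (617836 − 617511) = +0.01240
∂h/∂y = (81.80 − 82.26) / (5799101 − 5798921) = -0.002556
|∇h| = √(0.01240² + -0.002556²) = 0.01266

0.013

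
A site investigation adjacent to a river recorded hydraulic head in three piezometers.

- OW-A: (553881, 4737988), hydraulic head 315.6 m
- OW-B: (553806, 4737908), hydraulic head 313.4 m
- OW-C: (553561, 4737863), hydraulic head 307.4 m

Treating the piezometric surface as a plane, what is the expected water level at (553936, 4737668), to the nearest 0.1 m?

Taking OW-A as reference: OW-B−OW-A = (-75, -80, -2.2); OW-C−OW-A = (-320, -125, -8.2).
Solve a·Δx + b·Δy = Δh: det = (-75)·(-125) − (-320)·(-80) = -16225.
∂h/∂x = [(-2.2)·(-125) − (-8.2)·(-80)] / -16225 = +0.02348
∂h/∂y = [(-75)·(-8.2) − (-320)·(-2.2)] / -16225 = +0.005485
h(553936, 4737668) = 315.6 + (+0.02348)·(55) + (+0.005485)·(-320) = 315.6 +1.292 -1.755 = 315.136 m.

315.1 m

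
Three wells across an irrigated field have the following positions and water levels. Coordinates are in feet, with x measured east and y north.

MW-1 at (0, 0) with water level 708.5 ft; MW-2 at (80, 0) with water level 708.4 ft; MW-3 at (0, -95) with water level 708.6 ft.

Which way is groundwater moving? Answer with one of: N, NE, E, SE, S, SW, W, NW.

∂h/∂x = (708.4 − 708.5) / (80 − 0) = -0.001250
∂h/∂y = (708.6 − 708.5) / (-95 − 0) = -0.001053
Flow = −∇h = (+0.001250 east, +0.001053 north), which points northeast.

NE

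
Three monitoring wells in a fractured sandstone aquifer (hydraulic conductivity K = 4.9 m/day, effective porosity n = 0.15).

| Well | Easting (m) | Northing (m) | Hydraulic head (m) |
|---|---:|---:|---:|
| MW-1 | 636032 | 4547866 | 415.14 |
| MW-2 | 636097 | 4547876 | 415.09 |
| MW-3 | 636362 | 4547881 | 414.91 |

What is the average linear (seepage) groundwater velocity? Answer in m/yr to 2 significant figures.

11 m/yr

Differences from MW-1: to MW-2 (Δx, Δy, Δh) = (65, 10, -0.05); to MW-3 = (330, 15, -0.23).
Solve a·Δx + b·Δy = Δh: det = 65·15 − 330·10 = -2325.
∂h/∂x = [(-0.05)·15 − (-0.23)·10] / -2325 = -0.0006667
∂h/∂y = [65·(-0.23) − 330·(-0.05)] / -2325 = -0.0006667
|∇h| = √(-0.0006667² + -0.0006667²) = 0.0009429
Seepage velocity v = K·i/n = 4.9 × 0.0009429 / 0.15 = 0.0308 m/day = 11.25 m/yr.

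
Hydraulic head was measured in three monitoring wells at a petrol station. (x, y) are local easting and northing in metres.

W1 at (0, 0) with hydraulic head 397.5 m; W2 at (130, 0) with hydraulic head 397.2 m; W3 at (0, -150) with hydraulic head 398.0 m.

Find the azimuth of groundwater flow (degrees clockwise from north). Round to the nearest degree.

∂h/∂x = (397.2 − 397.5) / (130 − 0) = -0.002308
∂h/∂y = (398.0 − 397.5) / (-150 − 0) = -0.003333
Flow direction (−∇h) has components (+0.002308 E, +0.003333 N).
Azimuth = atan2(E, N) = atan2(+0.002308, +0.003333) = 34.7° ≈ 035°.

035°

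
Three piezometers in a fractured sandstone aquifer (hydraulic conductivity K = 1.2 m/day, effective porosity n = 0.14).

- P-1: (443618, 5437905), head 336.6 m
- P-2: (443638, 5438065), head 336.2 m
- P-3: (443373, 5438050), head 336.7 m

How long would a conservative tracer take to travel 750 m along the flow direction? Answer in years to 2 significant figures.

With h = a·x + b·y + c and P-1 as origin, the differences give:
  20·a + 160·b = -0.4
  (-245)·a + 145·b = +0.1
Eliminate b (×145 and ×160, subtract): 42100·a = -74.00 → a = ∂h/∂x = -0.001758
Back-substitute: b = ∂h/∂y = -0.002280.
|∇h| = √(-0.001758² + -0.002280²) = 0.002879
Seepage velocity v = K·i/n = 1.2 × 0.002879 / 0.14 = 0.02468 m/day.
t = 750 / 0.02468 = 3.039e+04 days = 83.2 years.

83 years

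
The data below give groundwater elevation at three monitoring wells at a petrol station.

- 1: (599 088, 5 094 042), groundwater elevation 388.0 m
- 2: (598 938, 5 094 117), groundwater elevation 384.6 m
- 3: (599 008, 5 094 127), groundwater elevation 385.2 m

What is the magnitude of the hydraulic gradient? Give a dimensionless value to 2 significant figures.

0.025

With h = a·x + b·y + c and 1 as origin, the differences give:
  (-150)·a + 75·b = -3.4
  (-80)·a + 85·b = -2.8
Eliminate b (×85 and ×75, subtract): -6750·a = -79.00 → a = ∂h/∂x = +0.01170
Back-substitute: b = ∂h/∂y = -0.02193.
|∇h| = √(0.01170² + -0.02193²) = 0.02486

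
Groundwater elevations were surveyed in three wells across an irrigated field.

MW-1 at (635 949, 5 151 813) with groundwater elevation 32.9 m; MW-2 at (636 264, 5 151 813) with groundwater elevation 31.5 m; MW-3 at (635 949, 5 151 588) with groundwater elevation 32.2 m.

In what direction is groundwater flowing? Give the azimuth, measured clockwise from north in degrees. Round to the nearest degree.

125°

∂h/∂x = (31.5 − 32.9) / (636264 − 635949) = -0.004444
∂h/∂y = (32.2 − 32.9) / (5151588 − 5151813) = +0.003111
Flow direction (−∇h) has components (+0.004444 E, -0.003111 N).
Azimuth = atan2(E, N) = atan2(+0.004444, -0.003111) = 125.0° ≈ 125°.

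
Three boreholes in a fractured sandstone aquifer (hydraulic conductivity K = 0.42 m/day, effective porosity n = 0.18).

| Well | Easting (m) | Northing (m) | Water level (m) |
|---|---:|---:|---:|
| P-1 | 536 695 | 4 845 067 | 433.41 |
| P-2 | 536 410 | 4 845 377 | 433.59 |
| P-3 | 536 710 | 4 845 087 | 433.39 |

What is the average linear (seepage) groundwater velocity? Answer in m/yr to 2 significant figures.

0.84 m/yr

Taking P-1 as reference: P-2−P-1 = (-285, 310, +0.18); P-3−P-1 = (15, 20, -0.02).
Determinant of the coordinate differences = (-285)·20 − 15·310 = -10350.
∂h/∂x = [(+0.18)·20 − (-0.02)·310] / -10350 = -0.0009469
∂h/∂y = [(-285)·(-0.02) − 15·(+0.18)] / -10350 = -0.0002899
|∇h| = √(-0.0009469² + -0.0002899²) = 0.0009903
Seepage velocity v = K·i/n = 0.42 × 0.0009903 / 0.18 = 0.002311 m/day = 0.8441 m/yr.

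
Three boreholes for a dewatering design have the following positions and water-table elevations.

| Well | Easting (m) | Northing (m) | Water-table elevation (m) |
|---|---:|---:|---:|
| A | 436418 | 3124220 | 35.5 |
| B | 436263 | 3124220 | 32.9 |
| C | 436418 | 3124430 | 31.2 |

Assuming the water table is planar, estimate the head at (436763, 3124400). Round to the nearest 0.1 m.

37.6 m

∂h/∂x = (32.9 − 35.5) / (436263 − 436418) = +0.01677
∂h/∂y = (31.2 − 35.5) / (3124430 − 3124220) = -0.02048
h(436763, 3124400) = 35.5 + (+0.01677)·(345) + (-0.02048)·(180) = 35.5 +5.787 -3.686 = 37.601 m.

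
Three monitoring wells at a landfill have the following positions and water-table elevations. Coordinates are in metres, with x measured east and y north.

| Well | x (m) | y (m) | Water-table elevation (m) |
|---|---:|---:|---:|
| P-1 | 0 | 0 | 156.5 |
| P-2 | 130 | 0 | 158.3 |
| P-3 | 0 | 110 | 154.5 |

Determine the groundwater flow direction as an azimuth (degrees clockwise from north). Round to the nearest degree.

323°

∂h/∂x = (158.3 − 156.5) / (130 − 0) = +0.01385
∂h/∂y = (154.5 − 156.5) / (110 − 0) = -0.01818
Flow direction (−∇h) has components (-0.01385 E, +0.01818 N).
Azimuth = atan2(E, N) = atan2(-0.01385, +0.01818) = 322.7° ≈ 323°.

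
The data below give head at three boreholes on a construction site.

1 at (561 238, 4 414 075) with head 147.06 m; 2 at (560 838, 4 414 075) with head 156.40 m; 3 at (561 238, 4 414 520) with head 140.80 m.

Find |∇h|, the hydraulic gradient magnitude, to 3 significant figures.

0.0273

∂h/∂x = (156.40 − 147.06) / (560838 − 561238) = -0.02335
∂h/∂y = (140.80 − 147.06) / (4414520 − 4414075) = -0.01407
|∇h| = √(-0.02335² + -0.01407²) = 0.02726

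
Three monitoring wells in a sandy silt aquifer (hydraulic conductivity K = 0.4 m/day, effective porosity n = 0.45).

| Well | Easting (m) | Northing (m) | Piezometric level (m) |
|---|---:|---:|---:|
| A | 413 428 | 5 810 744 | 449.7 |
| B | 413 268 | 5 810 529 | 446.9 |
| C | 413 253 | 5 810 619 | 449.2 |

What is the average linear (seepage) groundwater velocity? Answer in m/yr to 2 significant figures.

Three-point gradient (reference A): Δ to B = (-160, -215, -2.8), Δ to C = (-175, -125, -0.5).
∂h/∂x = -0.01376, ∂h/∂y = +0.02326 (det = -17625).
|∇h| = √(-0.01376² + 0.02326²) = 0.02703
Seepage velocity v = K·i/n = 0.4 × 0.02703 / 0.45 = 0.02403 m/day = 8.777 m/yr.

8.8 m/yr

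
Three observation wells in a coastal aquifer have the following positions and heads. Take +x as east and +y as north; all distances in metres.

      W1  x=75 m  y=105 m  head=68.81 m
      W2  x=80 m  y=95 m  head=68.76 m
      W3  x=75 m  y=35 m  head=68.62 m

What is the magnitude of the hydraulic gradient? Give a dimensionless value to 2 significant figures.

Three-point gradient (reference W1): Δ to W2 = (5, -10, -0.05), Δ to W3 = (0, -70, -0.19).
∂h/∂x = -0.004571, ∂h/∂y = +0.002714 (det = -350).
|∇h| = √(-0.004571² + 0.002714²) = 0.005316

0.0053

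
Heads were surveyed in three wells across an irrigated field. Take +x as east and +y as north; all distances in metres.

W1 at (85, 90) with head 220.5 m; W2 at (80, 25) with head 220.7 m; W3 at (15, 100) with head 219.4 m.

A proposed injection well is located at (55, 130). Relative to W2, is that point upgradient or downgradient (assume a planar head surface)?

With h = a·x + b·y + c and W1 as origin, the differences give:
  (-5)·a + (-65)·b = +0.2
  (-70)·a + 10·b = -1.1
Eliminate b (×10 and ×(-65), subtract): -4600·a = -69.50 → a = ∂h/∂x = +0.01511
Back-substitute: b = ∂h/∂y = -0.004239.
Head at (55, 130) = 220.5 + (+0.01511)·(-30) + (-0.004239)·(40) = 219.88 m.
That is lower than the 220.7 m at W2, so the point is downgradient.

downgradient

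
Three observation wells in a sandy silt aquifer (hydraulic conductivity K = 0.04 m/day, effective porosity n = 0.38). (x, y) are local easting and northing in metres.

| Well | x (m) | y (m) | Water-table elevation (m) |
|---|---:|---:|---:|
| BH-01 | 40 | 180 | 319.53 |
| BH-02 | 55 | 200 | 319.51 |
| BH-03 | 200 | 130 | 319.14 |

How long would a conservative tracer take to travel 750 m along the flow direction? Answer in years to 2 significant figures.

Taking BH-01 as reference: BH-02−BH-01 = (15, 20, -0.02); BH-03−BH-01 = (160, -50, -0.39).
Determinant of the coordinate differences = 15·(-50) − 160·20 = -3950.
∂h/∂x = [(-0.02)·(-50) − (-0.39)·20] / -3950 = -0.002228
∂h/∂y = [15·(-0.39) − 160·(-0.02)] / -3950 = +0.0006709
|∇h| = √(-0.002228² + 0.0006709²) = 0.002327
Seepage velocity v = K·i/n = 0.04 × 0.002327 / 0.38 = 0.0002449 m/day.
t = 750 / 0.0002449 = 3.062e+06 days = 8.38e+03 years.

8400 years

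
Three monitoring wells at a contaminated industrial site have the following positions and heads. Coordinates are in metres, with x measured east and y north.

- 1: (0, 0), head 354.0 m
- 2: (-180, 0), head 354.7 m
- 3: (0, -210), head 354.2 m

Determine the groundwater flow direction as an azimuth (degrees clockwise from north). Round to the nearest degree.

076°

∂h/∂x = (354.7 − 354.0) / (-180 − 0) = -0.003889
∂h/∂y = (354.2 − 354.0) / (-210 − 0) = -0.0009524
Flow direction (−∇h) has components (+0.003889 E, +0.0009524 N).
Azimuth = atan2(E, N) = atan2(+0.003889, +0.0009524) = 76.2° ≈ 076°.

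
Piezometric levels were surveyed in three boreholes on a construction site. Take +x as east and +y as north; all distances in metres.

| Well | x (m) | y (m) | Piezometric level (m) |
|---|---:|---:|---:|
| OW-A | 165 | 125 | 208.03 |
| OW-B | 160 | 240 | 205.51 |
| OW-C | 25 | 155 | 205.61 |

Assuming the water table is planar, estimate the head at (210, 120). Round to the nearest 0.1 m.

Differences from OW-A: to OW-B (Δx, Δy, Δh) = (-5, 115, -2.52); to OW-C = (-140, 30, -2.42).
Solve a·Δx + b·Δy = Δh: det = (-5)·30 − (-140)·115 = 15950.
∂h/∂x = [(-2.52)·30 − (-2.42)·115] / 15950 = +0.01271
∂h/∂y = [(-5)·(-2.42) − (-140)·(-2.52)] / 15950 = -0.02136
h(210, 120) = 208.03 + (+0.01271)·(45) + (-0.02136)·(-5) = 208.03 +0.572 +0.107 = 208.709 m.

208.7 m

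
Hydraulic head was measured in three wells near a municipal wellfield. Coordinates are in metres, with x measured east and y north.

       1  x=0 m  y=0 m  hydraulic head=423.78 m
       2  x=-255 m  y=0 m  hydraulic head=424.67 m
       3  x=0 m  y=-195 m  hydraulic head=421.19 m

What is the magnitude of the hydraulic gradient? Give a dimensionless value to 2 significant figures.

0.014

∂h/∂x = (424.67 − 423.78) / (-255 − 0) = -0.003490
∂h/∂y = (421.19 − 423.78) / (-195 − 0) = +0.01328
|∇h| = √(-0.003490² + 0.01328²) = 0.01373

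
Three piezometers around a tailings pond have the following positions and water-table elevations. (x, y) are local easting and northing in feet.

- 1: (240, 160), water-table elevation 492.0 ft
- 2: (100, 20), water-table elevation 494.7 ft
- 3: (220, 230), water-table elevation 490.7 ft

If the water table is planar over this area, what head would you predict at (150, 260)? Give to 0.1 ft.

With h = a·x + b·y + c and 1 as origin, the differences give:
  (-140)·a + (-140)·b = +2.7
  (-20)·a + 70·b = -1.3
Eliminate b (×70 and ×(-140), subtract): -12600·a = 7.00 → a = ∂h/∂x = -0.0005556
Back-substitute: b = ∂h/∂y = -0.01873.
h(150, 260) = 492.0 + (-0.0005556)·(-90) + (-0.01873)·(100) = 492.0 +0.050 -1.873 = 490.177 ft.

490.2 ft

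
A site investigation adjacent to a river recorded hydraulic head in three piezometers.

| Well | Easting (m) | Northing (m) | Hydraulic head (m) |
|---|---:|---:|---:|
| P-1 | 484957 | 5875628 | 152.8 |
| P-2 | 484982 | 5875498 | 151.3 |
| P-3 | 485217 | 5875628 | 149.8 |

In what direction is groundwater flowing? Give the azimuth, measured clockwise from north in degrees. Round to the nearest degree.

With h = a·x + b·y + c and P-1 as origin, the differences give:
  25·a + (-130)·b = -1.5
  260·a + 0·b = -3.0
Eliminate b (×0 and ×(-130), subtract): 33800·a = -390.00 → a = ∂h/∂x = -0.01154
Back-substitute: b = ∂h/∂y = +0.009320.
Flow direction (−∇h) has components (+0.01154 E, -0.009320 N).
Azimuth = atan2(E, N) = atan2(+0.01154, -0.009320) = 128.9° ≈ 129°.

129°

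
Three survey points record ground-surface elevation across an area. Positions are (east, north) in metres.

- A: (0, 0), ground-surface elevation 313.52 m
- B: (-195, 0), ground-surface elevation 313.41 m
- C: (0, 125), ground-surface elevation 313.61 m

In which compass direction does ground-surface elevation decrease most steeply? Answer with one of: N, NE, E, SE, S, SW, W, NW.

SW

∂z/∂x = (313.41 − 313.52) / (-195 − 0) = +0.0005641
∂z/∂y = (313.61 − 313.52) / (125 − 0) = +0.0007200
Steepest decrease is along −∇f = (-0.0005641 E, -0.0007200 N) → southwest.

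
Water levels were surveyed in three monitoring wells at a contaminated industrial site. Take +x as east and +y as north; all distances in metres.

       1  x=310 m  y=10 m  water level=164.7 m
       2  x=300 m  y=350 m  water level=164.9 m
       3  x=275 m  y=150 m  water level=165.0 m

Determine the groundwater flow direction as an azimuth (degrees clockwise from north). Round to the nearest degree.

Taking 1 as reference: 2−1 = (-10, 340, +0.2); 3−1 = (-35, 140, +0.3).
Solve a·Δx + b·Δy = Δh: det = (-10)·140 − (-35)·340 = 10500.
∂h/∂x = [(+0.2)·140 − (+0.3)·340] / 10500 = -0.007048
∂h/∂y = [(-10)·(+0.3) − (-35)·(+0.2)] / 10500 = +0.0003810
Flow direction (−∇h) has components (+0.007048 E, -0.0003810 N).
Azimuth = atan2(E, N) = atan2(+0.007048, -0.0003810) = 93.1° ≈ 093°.

093°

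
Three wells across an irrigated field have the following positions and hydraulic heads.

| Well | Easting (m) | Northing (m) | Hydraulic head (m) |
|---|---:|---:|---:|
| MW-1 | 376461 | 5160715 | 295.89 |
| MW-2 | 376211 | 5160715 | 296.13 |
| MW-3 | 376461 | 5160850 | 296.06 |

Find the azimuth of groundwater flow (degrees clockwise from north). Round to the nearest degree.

143°

∂h/∂x = (296.13 − 295.89) / (376211 − 376461) = -0.0009600
∂h/∂y = (296.06 − 295.89) / (5160850 − 5160715) = +0.001259
Flow direction (−∇h) has components (+0.0009600 E, -0.001259 N).
Azimuth = atan2(E, N) = atan2(+0.0009600, -0.001259) = 142.7° ≈ 143°.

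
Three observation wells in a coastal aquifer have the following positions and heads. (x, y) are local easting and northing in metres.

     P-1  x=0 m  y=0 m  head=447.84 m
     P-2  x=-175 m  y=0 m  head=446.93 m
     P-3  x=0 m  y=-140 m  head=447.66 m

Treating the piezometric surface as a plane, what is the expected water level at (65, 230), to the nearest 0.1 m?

∂h/∂x = (446.93 − 447.84) / (-175 − 0) = +0.005200
∂h/∂y = (447.66 − 447.84) / (-140 − 0) = +0.001286
h(65, 230) = 447.84 + (+0.005200)·(65) + (+0.001286)·(230) = 447.84 +0.338 +0.296 = 448.474 m.

448.5 m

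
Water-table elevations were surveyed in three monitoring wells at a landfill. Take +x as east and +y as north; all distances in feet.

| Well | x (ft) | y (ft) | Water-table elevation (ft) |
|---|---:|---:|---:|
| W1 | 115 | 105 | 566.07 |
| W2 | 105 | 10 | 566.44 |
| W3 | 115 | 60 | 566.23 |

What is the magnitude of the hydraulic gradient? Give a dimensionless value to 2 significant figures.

With h = a·x + b·y + c and W1 as origin, the differences give:
  (-10)·a + (-95)·b = +0.37
  0·a + (-45)·b = +0.16
Eliminate b (×(-45) and ×(-95), subtract): 450·a = -1.450 → a = ∂h/∂x = -0.003222
Back-substitute: b = ∂h/∂y = -0.003556.
|∇h| = √(-0.003222² + -0.003556²) = 0.004799

0.0048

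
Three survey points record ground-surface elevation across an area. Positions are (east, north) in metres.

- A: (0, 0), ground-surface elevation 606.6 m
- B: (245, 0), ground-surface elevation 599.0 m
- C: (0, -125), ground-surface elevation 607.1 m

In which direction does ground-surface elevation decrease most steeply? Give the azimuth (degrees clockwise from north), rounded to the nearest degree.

083°

∂z/∂x = (599.0 − 606.6) / (245 − 0) = -0.03102
∂z/∂y = (607.1 − 606.6) / (-125 − 0) = -0.004000
Steepest decrease is along −∇f: components (+0.03102 E, +0.004000 N).
Azimuth = atan2(+0.03102, +0.004000) = 82.7° ≈ 083°.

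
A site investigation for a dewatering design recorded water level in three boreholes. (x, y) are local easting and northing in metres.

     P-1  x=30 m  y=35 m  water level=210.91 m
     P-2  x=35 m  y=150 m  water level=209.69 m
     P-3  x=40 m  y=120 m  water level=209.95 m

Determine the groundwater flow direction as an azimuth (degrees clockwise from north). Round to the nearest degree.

042°

Differences from P-1: to P-2 (Δx, Δy, Δh) = (5, 115, -1.22); to P-3 = (10, 85, -0.96).
Determinant of the coordinate differences = 5·85 − 10·115 = -725.
∂h/∂x = [(-1.22)·85 − (-0.96)·115] / -725 = -0.009241
∂h/∂y = [5·(-0.96) − 10·(-1.22)] / -725 = -0.01021
Flow direction (−∇h) has components (+0.009241 E, +0.01021 N).
Azimuth = atan2(E, N) = atan2(+0.009241, +0.01021) = 42.2° ≈ 042°.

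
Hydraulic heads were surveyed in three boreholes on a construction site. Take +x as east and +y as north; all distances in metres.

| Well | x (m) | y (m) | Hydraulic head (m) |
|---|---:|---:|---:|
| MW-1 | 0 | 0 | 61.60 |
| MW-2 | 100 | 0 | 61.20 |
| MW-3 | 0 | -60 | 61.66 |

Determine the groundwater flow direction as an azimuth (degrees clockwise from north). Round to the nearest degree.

076°

∂h/∂x = (61.20 − 61.60) / (100 − 0) = -0.004000
∂h/∂y = (61.66 − 61.60) / (-60 − 0) = -0.0010000
Flow direction (−∇h) has components (+0.004000 E, +0.0010000 N).
Azimuth = atan2(E, N) = atan2(+0.004000, +0.0010000) = 76.0° ≈ 076°.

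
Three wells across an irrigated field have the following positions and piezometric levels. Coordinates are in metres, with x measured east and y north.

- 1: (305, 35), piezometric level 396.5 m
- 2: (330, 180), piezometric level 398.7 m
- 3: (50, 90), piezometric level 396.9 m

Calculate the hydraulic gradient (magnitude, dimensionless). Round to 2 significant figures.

0.015

With h = a·x + b·y + c and 1 as origin, the differences give:
  25·a + 145·b = +2.2
  (-255)·a + 55·b = +0.4
Eliminate b (×55 and ×145, subtract): 38350·a = 63.00 → a = ∂h/∂x = +0.001643
Back-substitute: b = ∂h/∂y = +0.01489.
|∇h| = √(0.001643² + 0.01489²) = 0.01498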